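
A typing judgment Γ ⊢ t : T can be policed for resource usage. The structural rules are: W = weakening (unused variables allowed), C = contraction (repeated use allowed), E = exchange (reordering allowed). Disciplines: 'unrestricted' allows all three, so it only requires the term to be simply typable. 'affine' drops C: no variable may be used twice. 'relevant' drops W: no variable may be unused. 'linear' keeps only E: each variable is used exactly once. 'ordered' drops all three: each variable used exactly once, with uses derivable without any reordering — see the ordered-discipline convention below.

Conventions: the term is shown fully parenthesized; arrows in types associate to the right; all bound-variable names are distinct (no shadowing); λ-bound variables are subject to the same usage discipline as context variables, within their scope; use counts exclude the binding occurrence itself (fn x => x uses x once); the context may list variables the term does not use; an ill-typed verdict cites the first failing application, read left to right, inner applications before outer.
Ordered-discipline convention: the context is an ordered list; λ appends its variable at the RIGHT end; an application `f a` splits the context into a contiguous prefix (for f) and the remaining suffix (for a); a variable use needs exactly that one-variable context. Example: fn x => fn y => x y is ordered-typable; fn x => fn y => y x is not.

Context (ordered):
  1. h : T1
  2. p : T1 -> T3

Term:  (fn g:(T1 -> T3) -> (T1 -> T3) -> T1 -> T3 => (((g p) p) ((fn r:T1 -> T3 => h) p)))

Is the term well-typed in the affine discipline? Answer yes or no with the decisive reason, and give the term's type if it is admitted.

no — needs contraction — p ×3
variable uses: h: 1×; p: 3×; g (λ-bound): 1×; r (λ-bound): 0×
order of uses: g, p, p, h, p
typing: ✓ — ((T1 -> T3) -> (T1 -> T3) -> T1 -> T3) -> T3
all disciplines: ordered ✗ | linear ✗ | affine ✗ | relevant ✗ | unrestricted ✓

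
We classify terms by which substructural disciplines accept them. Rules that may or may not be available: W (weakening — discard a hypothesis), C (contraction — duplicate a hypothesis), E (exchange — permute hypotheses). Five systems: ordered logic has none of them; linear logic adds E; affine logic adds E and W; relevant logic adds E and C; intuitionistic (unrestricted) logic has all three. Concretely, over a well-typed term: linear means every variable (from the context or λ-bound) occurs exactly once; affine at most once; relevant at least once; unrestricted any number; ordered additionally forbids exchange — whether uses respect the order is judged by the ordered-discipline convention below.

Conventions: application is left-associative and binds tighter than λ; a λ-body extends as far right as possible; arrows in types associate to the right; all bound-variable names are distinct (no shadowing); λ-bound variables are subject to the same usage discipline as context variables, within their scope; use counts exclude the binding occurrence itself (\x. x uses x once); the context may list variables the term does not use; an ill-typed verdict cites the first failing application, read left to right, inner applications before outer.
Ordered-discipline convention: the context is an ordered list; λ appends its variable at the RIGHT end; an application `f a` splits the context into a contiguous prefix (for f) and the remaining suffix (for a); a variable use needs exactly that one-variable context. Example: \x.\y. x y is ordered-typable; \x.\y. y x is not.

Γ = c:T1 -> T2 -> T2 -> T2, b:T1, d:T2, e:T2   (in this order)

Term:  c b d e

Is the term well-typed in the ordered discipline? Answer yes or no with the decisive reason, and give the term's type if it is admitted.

yes — c, b, d, e once each; derivable with no W/C/E; term : T2
variable uses: c: 1, b: 1, d: 1, e: 1
order of uses: c, b, d, e
typing: well-typed — term : T2
summary: ordered ✓ · linear ✓ · affine ✓ · relevant ✓ · unrestricted ✓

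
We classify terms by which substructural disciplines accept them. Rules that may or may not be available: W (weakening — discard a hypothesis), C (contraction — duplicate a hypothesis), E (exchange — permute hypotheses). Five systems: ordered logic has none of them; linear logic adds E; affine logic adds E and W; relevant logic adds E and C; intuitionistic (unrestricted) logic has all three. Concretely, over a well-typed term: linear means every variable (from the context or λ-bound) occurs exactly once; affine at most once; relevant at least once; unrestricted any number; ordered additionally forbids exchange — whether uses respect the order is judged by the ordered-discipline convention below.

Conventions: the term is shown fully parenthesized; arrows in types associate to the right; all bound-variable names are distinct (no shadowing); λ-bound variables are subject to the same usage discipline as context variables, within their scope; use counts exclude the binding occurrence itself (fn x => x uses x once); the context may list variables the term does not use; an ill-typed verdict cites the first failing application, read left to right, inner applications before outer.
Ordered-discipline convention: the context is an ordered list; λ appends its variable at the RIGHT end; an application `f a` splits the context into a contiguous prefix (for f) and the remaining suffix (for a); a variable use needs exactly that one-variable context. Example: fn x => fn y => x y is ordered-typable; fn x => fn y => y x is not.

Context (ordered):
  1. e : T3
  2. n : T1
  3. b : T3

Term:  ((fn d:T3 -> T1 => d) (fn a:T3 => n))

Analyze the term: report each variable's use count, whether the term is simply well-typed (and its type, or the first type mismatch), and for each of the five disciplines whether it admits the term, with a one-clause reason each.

counts: e=0, n=1, b=0, d [bound]=1, a [bound]=0
uses in reading order: d, n
typing: ✓ — T3 -> T1
ordered: ✗ — needs weakening: e, b, a unused
linear: ✗ — needs weakening: e, b, a unused
affine: ✓ — none of e, n, b, d, a used more than once
relevant: ✗ — needs weakening: e, b, a unused
unrestricted: ✓ — well-typed at T3 -> T1; no restrictions here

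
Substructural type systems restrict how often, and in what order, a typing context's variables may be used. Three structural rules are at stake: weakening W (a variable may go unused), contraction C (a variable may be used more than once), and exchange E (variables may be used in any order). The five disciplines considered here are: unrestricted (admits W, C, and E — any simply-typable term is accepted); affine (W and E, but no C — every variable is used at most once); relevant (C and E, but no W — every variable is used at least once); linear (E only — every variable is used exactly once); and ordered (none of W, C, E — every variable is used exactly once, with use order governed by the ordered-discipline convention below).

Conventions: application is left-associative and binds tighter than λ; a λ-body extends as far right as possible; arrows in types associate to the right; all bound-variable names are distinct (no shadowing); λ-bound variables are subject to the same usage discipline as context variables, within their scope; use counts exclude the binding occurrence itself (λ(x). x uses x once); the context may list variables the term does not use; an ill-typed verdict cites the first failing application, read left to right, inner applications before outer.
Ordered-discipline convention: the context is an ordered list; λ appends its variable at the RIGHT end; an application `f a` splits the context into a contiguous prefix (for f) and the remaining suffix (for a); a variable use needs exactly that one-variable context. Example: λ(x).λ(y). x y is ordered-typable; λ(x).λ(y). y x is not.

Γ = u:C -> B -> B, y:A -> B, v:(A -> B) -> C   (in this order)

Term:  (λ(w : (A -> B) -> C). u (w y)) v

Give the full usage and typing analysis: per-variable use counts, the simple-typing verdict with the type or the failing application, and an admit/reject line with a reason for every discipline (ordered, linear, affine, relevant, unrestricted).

use counts: u: 1×, y: 1×, v: 1×, w (λ-bound): 1×
left-to-right use order: u, w, y, v
typing: ✓ — B -> B
ordered: ✗ — no ordered split (uses run u, w, y, v)
linear: ✓ — exactly-once usage across u, y, v, w
affine: ✓ — no duplicate uses among u, y, v, w
relevant: ✓ — every one of u, y, v, w appears
unrestricted: ✓ — type-checks (B -> B) and nothing is barred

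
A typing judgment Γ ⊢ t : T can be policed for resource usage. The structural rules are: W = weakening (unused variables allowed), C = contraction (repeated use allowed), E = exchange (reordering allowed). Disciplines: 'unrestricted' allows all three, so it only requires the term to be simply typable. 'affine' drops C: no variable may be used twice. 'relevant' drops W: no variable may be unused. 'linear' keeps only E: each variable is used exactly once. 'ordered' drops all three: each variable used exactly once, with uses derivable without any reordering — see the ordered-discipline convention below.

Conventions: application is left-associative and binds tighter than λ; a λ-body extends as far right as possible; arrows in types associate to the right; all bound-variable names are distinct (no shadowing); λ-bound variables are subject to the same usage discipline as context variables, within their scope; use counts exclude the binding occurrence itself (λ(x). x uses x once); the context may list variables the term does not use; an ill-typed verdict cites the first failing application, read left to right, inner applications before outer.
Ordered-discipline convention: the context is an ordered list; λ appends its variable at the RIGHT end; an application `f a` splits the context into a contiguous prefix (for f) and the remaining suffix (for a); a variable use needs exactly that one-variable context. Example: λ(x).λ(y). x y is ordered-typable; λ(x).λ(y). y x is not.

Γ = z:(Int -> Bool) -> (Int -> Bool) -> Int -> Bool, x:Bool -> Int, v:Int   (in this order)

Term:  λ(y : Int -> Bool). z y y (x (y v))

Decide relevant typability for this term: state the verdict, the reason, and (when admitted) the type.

yes — at least one use each (z, x, v, y); term : (Int -> Bool) -> Bool
usage: z=1; x=1; v=1; y (bound)=3
left-to-right use order: z, y, y, x, y, v
typing: well-typed — term : (Int -> Bool) -> Bool
across the five disciplines: ordered ✗ | linear ✗ | affine ✗ | relevant ✓ | unrestricted ✓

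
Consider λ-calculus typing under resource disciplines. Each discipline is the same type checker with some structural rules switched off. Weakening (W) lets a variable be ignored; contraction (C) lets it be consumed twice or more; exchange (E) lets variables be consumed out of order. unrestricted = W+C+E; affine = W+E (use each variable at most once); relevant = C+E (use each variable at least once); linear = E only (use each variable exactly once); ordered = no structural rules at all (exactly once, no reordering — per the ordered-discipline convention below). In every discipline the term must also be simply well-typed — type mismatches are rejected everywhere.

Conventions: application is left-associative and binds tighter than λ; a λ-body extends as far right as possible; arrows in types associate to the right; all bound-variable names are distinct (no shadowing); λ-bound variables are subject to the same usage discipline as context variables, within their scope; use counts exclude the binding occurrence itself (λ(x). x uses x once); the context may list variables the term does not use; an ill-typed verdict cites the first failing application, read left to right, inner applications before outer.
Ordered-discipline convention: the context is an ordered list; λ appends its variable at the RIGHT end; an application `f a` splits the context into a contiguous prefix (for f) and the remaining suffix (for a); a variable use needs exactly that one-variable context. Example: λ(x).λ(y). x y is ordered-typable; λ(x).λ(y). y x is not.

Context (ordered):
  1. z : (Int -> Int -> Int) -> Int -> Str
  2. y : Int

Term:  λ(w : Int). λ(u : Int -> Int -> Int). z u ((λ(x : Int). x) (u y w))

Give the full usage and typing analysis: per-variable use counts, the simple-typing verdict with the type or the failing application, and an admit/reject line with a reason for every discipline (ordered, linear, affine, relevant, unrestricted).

use counts: z: 1×; y: 1×; w (bound): 1×; u (bound): 2×; x (bound): 1×
use order (left to right): z, u, x, u, y, w
typing: well-typed — term : Int -> (Int -> Int -> Int) -> Str
ordered: ✗, uses contraction: u ×2
linear: ✗, uses contraction: u ×2
affine: ✗, uses contraction: u ×2
relevant: ✓, none of z, y, w, u, x goes unused
unrestricted: ✓, type-checks (Int -> (Int -> Int -> Int) -> Str) and nothing is barred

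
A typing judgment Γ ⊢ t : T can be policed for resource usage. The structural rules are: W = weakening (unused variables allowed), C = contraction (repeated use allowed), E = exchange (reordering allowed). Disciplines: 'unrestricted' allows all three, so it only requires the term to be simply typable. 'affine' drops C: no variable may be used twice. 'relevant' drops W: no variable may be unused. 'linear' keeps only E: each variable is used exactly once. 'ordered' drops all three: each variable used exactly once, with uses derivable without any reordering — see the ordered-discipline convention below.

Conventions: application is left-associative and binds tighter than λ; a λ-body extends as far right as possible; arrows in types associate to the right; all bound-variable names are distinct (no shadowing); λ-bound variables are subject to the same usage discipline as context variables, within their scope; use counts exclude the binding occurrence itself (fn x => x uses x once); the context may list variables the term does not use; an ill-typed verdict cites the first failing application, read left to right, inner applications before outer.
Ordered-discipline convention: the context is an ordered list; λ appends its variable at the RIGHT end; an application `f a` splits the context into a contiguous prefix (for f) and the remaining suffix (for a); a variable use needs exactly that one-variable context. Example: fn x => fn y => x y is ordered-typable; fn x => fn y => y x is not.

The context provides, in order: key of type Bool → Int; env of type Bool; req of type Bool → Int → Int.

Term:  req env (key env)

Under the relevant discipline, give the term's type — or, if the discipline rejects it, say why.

term : Int
use counts: key: 1; env: 2; req: 1
uses in reading order: req, env, key, env
typing: the term checks, with type Int
all disciplines: ordered ✗; linear ✗; affine ✗; relevant ✓; unrestricted ✓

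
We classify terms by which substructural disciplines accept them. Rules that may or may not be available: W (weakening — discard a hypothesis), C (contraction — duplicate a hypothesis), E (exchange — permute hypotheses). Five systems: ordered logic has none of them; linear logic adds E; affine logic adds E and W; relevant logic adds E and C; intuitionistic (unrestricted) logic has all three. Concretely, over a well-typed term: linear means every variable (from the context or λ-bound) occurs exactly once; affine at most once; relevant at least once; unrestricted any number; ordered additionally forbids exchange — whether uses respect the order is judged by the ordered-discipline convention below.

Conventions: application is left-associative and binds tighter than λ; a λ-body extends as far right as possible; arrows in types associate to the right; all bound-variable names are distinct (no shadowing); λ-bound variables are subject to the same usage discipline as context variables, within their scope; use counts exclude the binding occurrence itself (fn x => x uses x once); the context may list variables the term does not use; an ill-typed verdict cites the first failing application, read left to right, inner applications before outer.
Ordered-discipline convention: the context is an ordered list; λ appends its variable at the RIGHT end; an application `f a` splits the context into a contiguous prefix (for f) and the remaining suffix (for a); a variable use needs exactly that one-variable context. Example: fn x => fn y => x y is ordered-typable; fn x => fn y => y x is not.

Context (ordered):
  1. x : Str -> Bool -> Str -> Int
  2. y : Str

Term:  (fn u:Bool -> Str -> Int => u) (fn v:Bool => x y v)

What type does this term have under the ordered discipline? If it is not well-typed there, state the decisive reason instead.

term : Bool -> Str -> Int
usage: x: 1×, y: 1×, u (λ-bound): 1×, v (λ-bound): 1×
order of uses: u, x, y, v
typing: well-typed — term : Bool -> Str -> Int
per-discipline verdicts: ordered ✓ · linear ✓ · affine ✓ · relevant ✓ · unrestricted ✓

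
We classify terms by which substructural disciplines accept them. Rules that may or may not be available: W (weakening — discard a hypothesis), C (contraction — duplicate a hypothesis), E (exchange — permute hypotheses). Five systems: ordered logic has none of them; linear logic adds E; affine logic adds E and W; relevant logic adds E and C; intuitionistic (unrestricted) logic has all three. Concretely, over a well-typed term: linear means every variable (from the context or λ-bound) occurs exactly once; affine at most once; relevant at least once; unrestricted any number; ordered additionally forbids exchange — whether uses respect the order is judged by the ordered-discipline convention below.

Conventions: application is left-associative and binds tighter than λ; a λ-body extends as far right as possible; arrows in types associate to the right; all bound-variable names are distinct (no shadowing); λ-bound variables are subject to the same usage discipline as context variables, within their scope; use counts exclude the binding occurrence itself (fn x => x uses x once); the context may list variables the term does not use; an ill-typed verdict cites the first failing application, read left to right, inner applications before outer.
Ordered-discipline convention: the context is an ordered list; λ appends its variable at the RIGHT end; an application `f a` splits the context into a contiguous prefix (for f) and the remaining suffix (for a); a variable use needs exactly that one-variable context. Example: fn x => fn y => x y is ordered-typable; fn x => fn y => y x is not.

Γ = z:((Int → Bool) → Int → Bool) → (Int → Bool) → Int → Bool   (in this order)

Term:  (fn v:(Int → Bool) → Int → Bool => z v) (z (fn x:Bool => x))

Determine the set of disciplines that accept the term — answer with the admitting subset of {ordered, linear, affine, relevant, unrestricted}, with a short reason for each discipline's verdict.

accepted by: none
usage: z=2, v (bound)=1, x (bound)=1
uses in reading order: z, v, z, x
typing: ill-typed: an application expects (Int → Bool) → Int → Bool but receives Bool → Bool
ordered: ✗, fails simple typing
linear: ✗, a type mismatch blocks all five
affine: ✗, the type mismatch rejects it
relevant: ✗, not simply typable
unrestricted: ✗, fails simple typing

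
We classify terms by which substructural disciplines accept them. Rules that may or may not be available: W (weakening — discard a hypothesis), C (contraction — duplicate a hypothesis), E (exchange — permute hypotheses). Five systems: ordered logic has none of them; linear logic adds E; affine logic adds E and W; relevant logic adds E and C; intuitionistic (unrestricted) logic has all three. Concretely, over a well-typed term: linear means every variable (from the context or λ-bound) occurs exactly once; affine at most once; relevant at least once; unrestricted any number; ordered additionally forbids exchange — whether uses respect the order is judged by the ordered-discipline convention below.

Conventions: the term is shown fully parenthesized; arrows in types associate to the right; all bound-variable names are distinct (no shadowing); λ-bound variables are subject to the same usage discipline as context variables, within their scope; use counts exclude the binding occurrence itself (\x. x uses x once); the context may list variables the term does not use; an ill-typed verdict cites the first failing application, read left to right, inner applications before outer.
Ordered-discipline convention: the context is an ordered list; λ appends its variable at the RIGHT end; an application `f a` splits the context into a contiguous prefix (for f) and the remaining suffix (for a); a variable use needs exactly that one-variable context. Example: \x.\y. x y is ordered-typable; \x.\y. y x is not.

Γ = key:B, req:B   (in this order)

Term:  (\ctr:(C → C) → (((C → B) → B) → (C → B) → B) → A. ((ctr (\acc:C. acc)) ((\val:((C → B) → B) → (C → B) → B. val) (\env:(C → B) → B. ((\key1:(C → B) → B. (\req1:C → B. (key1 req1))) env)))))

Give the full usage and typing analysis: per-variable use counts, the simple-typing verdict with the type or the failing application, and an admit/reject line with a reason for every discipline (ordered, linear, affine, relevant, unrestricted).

use counts: key ×0, req ×0, ctr (λ-bound) ×1, acc (λ-bound) ×1, val (λ-bound) ×1, env (λ-bound) ×1, key1 (λ-bound) ×1, req1 (λ-bound) ×1
left-to-right use order: ctr, acc, val, key1, req1, env
typing: ✓ — ((C → C) → (((C → B) → B) → (C → B) → B) → A) → A
ordered: ✗ — key, req left unused
linear: ✗ — key, req left unused
affine: ✓ — no duplicate uses among key, req, ctr, acc, val, env, key1, req1
relevant: ✗ — key, req left unused
unrestricted: ✓ — simply typable at ((C → C) → (((C → B) → B) → (C → B) → B) → A) → A; W, C, E all held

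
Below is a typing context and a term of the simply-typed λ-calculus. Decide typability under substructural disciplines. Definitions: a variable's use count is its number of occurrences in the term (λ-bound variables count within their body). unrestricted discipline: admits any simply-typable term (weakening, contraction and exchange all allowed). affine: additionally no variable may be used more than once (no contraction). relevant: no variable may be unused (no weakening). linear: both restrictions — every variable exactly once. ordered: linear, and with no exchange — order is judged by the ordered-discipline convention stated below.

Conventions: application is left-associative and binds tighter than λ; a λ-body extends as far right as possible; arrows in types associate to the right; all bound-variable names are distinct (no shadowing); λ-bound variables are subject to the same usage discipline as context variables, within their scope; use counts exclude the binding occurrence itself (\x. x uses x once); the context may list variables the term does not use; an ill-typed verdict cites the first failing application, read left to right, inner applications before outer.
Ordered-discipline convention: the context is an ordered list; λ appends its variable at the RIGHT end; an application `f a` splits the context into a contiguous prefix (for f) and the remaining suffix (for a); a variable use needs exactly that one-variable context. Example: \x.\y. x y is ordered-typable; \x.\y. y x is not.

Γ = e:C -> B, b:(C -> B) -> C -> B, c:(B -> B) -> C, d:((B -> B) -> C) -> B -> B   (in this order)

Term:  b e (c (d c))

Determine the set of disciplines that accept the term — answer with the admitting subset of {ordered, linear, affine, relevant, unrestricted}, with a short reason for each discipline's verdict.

accepted by: relevant, unrestricted
usage: e ×1; b ×1; c ×2; d ×1
left-to-right use order: b, e, c, d, c
typing: well-typed — term : B
ordered ✗ (repeated use of c ×2)
linear ✗ (repeated use of c ×2)
affine ✗ (repeated use of c ×2)
relevant ✓ (none of e, b, c, d goes unused)
unrestricted ✓ (well-typed at B; no restrictions here)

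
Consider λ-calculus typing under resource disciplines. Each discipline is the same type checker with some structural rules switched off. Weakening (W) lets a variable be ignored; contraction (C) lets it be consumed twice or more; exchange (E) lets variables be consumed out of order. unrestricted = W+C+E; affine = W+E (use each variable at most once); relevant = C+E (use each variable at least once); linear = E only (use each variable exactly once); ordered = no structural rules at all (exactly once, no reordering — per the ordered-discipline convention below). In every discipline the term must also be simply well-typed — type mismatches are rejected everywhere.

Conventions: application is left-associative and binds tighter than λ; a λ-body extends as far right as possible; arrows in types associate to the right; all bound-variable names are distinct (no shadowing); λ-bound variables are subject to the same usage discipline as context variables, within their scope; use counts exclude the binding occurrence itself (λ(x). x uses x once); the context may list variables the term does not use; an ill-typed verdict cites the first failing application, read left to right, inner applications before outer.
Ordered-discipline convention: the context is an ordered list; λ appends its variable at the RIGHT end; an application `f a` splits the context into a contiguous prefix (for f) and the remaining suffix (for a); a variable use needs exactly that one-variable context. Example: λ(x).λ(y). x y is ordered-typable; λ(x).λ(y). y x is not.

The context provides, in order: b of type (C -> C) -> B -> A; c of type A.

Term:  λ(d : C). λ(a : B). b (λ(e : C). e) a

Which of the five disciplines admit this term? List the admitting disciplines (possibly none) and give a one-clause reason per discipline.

admitted in: affine, unrestricted
counts: b: 1, c: 0, d [bound]: 0, a [bound]: 1, e [bound]: 1
uses in reading order: b, e, a
typing: well-typed at C -> B -> A
ordered ✗ (needs weakening: c, d unused)
linear ✗ (needs weakening: c, d unused)
affine ✓ (b, c, d, a, e: no repeats, contraction unneeded)
relevant ✗ (needs weakening: c, d unused)
unrestricted ✓ (simply typable at C -> B -> A; W, C, E all held)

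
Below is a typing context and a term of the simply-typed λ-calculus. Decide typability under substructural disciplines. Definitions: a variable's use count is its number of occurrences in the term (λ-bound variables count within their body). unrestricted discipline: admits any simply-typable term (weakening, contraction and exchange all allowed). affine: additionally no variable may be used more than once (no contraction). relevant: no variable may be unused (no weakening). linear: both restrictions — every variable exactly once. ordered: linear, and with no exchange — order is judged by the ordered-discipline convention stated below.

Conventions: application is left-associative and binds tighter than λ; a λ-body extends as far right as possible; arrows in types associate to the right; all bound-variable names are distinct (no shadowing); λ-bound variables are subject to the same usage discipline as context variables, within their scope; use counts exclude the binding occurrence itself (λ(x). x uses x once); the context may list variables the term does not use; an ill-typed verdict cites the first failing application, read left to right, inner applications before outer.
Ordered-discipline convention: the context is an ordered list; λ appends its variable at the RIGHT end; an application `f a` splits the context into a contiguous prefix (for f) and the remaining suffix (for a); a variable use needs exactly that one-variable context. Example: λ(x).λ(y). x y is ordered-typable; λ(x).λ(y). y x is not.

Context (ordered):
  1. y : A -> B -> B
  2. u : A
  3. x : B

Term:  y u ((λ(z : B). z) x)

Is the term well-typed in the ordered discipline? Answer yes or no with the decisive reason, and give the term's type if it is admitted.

yes — y, u, x, z once each; derivable with no W/C/E; term : B
use counts: y: 1×; u: 1×; x: 1×; z (λ-bound): 1×
left-to-right use order: y, u, z, x
typing: well-typed at B
all disciplines: ordered ✓, linear ✓, affine ✓, relevant ✓, unrestricted ✓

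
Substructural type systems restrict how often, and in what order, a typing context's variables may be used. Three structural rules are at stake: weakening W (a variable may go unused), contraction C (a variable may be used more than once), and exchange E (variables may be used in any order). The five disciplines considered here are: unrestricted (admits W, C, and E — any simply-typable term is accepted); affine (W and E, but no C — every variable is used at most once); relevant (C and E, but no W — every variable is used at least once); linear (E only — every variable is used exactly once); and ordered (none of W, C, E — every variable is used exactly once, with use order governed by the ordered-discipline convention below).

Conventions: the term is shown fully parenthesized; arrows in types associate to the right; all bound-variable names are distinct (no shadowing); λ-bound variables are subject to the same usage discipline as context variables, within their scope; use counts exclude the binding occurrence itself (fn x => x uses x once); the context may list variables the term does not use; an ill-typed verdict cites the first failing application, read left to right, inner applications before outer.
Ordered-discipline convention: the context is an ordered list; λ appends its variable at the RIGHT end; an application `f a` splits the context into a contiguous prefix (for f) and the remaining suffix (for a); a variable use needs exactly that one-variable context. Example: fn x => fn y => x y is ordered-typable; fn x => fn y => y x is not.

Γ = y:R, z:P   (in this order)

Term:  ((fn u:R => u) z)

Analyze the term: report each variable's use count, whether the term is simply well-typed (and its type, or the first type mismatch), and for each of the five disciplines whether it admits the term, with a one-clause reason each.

use counts: y ×0; z ×1; u (bound) ×1
uses in reading order: u, z
typing: ill-typed: argument of type P where R is required
ordered: ✗ — fails simple typing
linear: ✗ — a type mismatch blocks all five
affine: ✗ — the type mismatch rejects it
relevant: ✗ — not simply typable
unrestricted: ✗ — fails simple typing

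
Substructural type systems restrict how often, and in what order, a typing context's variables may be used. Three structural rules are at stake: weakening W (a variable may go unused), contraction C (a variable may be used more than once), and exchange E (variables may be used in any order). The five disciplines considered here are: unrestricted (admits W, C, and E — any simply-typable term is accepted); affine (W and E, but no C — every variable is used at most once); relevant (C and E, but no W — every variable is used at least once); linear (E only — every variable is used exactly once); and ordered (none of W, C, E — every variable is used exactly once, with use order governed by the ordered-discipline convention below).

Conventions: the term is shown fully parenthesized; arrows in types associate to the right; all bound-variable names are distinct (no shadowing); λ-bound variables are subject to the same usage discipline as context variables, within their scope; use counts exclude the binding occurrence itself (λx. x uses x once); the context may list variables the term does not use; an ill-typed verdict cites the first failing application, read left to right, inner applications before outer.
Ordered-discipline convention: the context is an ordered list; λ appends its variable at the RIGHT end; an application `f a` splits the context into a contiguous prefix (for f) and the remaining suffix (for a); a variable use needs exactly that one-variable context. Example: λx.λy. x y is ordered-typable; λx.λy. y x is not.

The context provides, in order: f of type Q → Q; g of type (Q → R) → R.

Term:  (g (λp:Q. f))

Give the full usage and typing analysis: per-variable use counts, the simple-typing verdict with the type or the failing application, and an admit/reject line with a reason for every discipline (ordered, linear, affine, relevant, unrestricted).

counts: f: 1, g: 1, p [bound]: 0
use order (left to right): g, f
typing: ill-typed: argument of type Q → Q → Q where Q → R is required
ordered: ✗, fails simple typing
linear: ✗, a type mismatch blocks all five
affine: ✗, the type mismatch rejects it
relevant: ✗, not simply typable
unrestricted: ✗, fails simple typing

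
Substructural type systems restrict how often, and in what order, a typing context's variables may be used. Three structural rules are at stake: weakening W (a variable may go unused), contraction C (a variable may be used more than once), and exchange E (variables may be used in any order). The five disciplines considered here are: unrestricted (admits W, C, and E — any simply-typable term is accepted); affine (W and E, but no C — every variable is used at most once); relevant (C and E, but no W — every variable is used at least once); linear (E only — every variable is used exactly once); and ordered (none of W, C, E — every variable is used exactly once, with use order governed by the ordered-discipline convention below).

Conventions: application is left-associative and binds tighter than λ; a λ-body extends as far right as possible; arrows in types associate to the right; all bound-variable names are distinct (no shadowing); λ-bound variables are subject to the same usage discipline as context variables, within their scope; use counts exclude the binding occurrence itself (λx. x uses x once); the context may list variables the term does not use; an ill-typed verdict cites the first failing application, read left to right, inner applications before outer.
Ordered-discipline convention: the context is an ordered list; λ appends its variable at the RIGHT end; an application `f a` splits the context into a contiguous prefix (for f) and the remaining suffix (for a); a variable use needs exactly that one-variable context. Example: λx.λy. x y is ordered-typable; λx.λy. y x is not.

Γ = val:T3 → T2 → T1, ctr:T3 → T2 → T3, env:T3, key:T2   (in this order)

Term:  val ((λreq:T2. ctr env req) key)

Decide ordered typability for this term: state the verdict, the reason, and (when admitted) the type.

yes — single-use (val, ctr, env, key, req), ordered derivation ok; term : T2 → T1
counts: val ×1, ctr ×1, env ×1, key ×1, req (bound) ×1
uses in reading order: val, ctr, env, req, key
typing: the term checks, with type T2 → T1
across the five disciplines: ordered ✓; linear ✓; affine ✓; relevant ✓; unrestricted ✓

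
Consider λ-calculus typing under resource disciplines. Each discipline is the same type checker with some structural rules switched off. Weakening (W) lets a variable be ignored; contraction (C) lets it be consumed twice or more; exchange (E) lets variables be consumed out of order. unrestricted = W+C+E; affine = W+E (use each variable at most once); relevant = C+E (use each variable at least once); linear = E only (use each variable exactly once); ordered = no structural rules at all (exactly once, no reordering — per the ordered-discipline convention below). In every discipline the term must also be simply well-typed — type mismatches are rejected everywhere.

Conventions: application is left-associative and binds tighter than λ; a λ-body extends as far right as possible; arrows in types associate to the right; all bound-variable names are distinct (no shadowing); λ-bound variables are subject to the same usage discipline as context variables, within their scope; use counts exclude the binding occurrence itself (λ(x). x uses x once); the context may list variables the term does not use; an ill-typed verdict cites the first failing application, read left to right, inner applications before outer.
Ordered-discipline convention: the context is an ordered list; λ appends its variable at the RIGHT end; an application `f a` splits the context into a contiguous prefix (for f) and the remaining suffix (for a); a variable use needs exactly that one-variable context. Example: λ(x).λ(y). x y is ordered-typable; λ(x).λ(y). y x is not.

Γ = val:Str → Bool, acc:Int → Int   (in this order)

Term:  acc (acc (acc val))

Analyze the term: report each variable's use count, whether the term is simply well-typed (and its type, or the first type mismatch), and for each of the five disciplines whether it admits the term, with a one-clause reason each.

counts: val=1; acc=3
use order (left to right): acc, acc, acc, val
typing: ill-typed: argument of type Str → Bool where Int is required
ordered: ✗ — not simply typable
linear: ✗ — fails simple typing
affine: ✗ — a type mismatch blocks all five
relevant: ✗ — the type mismatch rejects it
unrestricted: ✗ — not simply typable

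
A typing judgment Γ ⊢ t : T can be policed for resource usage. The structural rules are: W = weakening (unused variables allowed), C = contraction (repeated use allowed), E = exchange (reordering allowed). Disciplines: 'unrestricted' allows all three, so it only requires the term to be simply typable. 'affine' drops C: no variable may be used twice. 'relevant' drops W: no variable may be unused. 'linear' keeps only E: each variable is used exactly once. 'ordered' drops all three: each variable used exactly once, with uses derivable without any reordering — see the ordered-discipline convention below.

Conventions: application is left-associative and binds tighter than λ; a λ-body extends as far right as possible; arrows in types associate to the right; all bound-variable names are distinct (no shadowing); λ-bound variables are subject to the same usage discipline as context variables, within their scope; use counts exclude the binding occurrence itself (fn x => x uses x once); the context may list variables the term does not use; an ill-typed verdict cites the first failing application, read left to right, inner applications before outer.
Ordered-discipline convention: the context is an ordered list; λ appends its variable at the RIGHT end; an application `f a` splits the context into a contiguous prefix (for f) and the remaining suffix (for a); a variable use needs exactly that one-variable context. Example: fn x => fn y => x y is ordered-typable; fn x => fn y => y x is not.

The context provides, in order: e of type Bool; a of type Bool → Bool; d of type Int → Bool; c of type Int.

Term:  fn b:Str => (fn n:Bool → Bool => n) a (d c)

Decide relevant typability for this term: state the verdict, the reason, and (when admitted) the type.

no — e, b left unused
variable uses: e ×0, a ×1, d ×1, c ×1, b (λ-bound) ×0, n (λ-bound) ×1
use order (left to right): n, a, d, c
typing: well-typed at Str → Bool
summary: ordered ✗, linear ✗, affine ✓, relevant ✗, unrestricted ✓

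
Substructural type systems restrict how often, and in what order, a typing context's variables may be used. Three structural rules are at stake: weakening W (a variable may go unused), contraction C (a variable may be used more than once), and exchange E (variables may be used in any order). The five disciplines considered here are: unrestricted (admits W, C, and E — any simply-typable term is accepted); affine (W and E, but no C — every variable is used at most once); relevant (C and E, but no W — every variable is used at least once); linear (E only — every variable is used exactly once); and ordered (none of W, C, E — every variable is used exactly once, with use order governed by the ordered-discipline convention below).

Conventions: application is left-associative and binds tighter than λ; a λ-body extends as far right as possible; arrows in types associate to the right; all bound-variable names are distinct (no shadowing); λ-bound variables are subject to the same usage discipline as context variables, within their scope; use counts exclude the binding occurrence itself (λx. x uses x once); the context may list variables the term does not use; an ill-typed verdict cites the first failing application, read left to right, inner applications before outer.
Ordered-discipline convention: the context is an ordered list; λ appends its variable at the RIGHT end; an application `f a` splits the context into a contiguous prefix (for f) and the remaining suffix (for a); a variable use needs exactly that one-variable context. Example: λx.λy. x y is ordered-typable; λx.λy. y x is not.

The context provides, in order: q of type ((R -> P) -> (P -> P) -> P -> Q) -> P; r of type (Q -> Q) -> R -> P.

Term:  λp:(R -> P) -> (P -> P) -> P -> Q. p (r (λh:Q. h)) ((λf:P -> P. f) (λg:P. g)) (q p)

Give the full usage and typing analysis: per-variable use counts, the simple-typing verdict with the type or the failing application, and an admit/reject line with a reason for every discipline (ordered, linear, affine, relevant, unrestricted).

variable uses: q ×1, r ×1, p (bound) ×2, h (bound) ×1, f (bound) ×1, g (bound) ×1
left-to-right use order: p, r, h, f, g, q, p
typing: ✓ — ((R -> P) -> (P -> P) -> P -> Q) -> Q
ordered: ✗, repeated use of p ×2
linear: ✗, repeated use of p ×2
affine: ✗, repeated use of p ×2
relevant: ✓, every one of q, r, p, h, f, g appears
unrestricted: ✓, simply typable at ((R -> P) -> (P -> P) -> P -> Q) -> Q; W, C, E all held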